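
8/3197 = 8/3197  =  0.00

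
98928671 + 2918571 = 101847242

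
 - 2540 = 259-2799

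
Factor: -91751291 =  - 73^1*1256867^1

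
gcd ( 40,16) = 8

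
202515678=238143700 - 35628022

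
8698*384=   3340032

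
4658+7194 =11852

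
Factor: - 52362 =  - 2^1 * 3^2 * 2909^1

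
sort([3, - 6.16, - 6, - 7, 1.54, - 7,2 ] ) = [ - 7 , - 7, - 6.16 , - 6,1.54,2 , 3 ] 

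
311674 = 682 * 457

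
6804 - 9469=  -  2665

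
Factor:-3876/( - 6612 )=17/29 = 17^1*29^( - 1)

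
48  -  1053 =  -1005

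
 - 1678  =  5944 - 7622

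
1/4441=1/4441= 0.00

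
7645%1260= 85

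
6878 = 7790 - 912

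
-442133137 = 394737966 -836871103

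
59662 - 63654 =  - 3992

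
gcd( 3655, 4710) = 5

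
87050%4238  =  2290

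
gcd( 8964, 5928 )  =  12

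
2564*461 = 1182004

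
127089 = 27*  4707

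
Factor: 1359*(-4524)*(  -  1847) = 2^2 * 3^3*13^1*29^1*151^1*1847^1 = 11355570252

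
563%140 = 3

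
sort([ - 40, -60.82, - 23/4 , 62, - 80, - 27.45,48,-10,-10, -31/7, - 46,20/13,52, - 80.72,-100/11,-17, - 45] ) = [  -  80.72 , - 80, - 60.82, -46, - 45, - 40, - 27.45, - 17, - 10,-10,-100/11, - 23/4,-31/7, 20/13,48,52,62 ]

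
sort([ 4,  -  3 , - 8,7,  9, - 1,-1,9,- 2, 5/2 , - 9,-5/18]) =[ - 9 , - 8,-3, - 2, - 1, - 1,  -  5/18, 5/2, 4, 7, 9,  9]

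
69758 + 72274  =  142032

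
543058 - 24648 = 518410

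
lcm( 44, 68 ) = 748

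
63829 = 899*71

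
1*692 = 692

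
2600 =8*325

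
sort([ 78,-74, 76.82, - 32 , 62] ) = [ - 74,  -  32, 62,76.82,  78]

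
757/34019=757/34019= 0.02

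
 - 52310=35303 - 87613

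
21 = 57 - 36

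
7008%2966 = 1076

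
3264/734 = 4  +  164/367 = 4.45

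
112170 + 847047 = 959217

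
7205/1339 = 7205/1339 = 5.38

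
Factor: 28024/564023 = 2^3*31^1*  113^1 * 191^(  -  1)*2953^( - 1 )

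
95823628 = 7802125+88021503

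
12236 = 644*19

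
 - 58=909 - 967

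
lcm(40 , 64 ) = 320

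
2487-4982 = -2495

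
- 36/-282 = 6/47 = 0.13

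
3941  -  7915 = - 3974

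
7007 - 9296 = - 2289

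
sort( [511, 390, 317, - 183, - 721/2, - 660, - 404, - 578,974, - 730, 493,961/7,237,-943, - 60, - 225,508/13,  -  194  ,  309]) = [ - 943, - 730, - 660,-578, - 404,-721/2, - 225, - 194 , - 183,  -  60, 508/13, 961/7,237, 309,  317, 390,493,  511, 974 ]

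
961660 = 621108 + 340552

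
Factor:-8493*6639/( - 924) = 18795009/308 = 2^( - 2)*3^1*7^ ( - 1 ) * 11^( - 1 )*19^1*149^1 * 2213^1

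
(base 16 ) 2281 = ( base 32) 8k1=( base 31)95t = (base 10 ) 8833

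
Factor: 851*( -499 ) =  - 23^1*37^1*499^1  =  - 424649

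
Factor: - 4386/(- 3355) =2^1*3^1 *5^(-1 ) * 11^(-1)*17^1*43^1*61^( -1)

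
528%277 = 251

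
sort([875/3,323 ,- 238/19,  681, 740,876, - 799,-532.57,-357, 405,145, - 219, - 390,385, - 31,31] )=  [ - 799,-532.57, - 390, - 357,-219, - 31, - 238/19,31, 145, 875/3,323,385,405,681,740,876]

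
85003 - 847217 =-762214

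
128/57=2 + 14/57 = 2.25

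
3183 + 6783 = 9966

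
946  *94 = 88924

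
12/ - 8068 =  - 3/2017 = -0.00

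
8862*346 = 3066252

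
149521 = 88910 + 60611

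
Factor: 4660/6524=5/7 = 5^1  *7^ ( - 1) 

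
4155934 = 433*9598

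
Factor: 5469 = 3^1* 1823^1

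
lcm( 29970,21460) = 1738260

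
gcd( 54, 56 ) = 2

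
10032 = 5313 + 4719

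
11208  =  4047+7161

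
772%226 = 94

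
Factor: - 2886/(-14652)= 13/66 = 2^( -1) * 3^( - 1 )*11^ ( - 1)*13^1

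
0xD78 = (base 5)102243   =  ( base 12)1bb4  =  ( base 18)aba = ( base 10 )3448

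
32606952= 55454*588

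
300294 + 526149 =826443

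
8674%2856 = 106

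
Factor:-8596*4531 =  - 38948476 = - 2^2* 7^1*23^1 * 197^1*307^1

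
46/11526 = 23/5763 = 0.00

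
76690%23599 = 5893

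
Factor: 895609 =11^1*13^1*6263^1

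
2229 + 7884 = 10113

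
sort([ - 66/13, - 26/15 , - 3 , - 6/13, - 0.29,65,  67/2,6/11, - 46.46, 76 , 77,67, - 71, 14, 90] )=[ - 71, - 46.46, - 66/13, - 3  , - 26/15,-6/13, - 0.29,  6/11,  14,67/2, 65 , 67, 76,77, 90]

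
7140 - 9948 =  - 2808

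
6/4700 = 3/2350 =0.00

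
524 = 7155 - 6631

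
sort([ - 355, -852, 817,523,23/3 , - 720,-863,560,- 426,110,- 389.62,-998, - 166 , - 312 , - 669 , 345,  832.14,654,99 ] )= [ - 998, - 863, - 852 , - 720, - 669, - 426, - 389.62 , - 355, - 312 , - 166 , 23/3,99,110, 345 , 523,560,654, 817, 832.14]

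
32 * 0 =0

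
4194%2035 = 124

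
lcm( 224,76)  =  4256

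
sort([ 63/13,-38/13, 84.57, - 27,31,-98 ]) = [ - 98,-27, - 38/13,63/13,31, 84.57]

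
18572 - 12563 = 6009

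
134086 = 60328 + 73758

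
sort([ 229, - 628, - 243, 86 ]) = [ - 628, - 243, 86,229]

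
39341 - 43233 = -3892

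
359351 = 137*2623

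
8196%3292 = 1612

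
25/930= 5/186 = 0.03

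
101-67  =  34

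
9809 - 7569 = 2240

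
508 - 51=457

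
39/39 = 1 = 1.00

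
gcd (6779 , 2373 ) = 1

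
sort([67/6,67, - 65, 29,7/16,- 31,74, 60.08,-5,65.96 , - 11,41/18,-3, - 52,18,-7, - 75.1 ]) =[-75.1, - 65,-52,-31,-11, - 7, - 5,  -  3, 7/16, 41/18,67/6,18, 29,60.08, 65.96, 67, 74 ]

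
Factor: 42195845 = 5^1*349^1 * 24181^1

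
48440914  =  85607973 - 37167059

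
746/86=373/43 = 8.67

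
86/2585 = 86/2585 = 0.03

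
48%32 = 16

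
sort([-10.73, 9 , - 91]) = [ - 91,-10.73,9]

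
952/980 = 34/35 = 0.97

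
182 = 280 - 98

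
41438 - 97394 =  - 55956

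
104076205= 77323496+26752709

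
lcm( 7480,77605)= 620840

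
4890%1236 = 1182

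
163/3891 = 163/3891=0.04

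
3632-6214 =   -  2582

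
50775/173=293 + 86/173 = 293.50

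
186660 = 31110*6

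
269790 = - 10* ( - 26979)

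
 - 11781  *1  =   - 11781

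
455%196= 63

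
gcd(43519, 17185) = 7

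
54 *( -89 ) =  - 4806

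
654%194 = 72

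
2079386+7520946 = 9600332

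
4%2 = 0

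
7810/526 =14 +223/263 = 14.85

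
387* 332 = 128484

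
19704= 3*6568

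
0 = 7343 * 0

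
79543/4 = 79543/4 = 19885.75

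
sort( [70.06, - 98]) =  [ - 98, 70.06 ] 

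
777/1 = 777 = 777.00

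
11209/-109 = - 11209/109=- 102.83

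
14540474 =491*29614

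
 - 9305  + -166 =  - 9471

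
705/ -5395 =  - 1 + 938/1079 = - 0.13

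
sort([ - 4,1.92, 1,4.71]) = [-4,1,1.92,4.71]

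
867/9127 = 867/9127= 0.09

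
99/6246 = 11/694 = 0.02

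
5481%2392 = 697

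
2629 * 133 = 349657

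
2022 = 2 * 1011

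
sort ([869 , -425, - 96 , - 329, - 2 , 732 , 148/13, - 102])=[ - 425, - 329 , - 102 , - 96,-2 , 148/13  ,  732,869]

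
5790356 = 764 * 7579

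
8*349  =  2792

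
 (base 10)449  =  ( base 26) H7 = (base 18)16H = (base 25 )ho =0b111000001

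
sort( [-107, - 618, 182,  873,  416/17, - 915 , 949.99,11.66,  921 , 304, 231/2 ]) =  [ - 915, - 618, - 107, 11.66, 416/17, 231/2, 182, 304, 873, 921,949.99]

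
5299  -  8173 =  - 2874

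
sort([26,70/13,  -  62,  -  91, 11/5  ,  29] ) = [ - 91, - 62,11/5,70/13,26,29]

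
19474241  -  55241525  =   - 35767284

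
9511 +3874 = 13385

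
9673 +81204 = 90877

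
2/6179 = 2/6179 = 0.00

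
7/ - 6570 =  - 1+6563/6570=- 0.00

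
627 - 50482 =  - 49855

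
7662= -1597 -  - 9259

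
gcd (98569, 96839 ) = 1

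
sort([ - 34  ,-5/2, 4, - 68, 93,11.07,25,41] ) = [  -  68, - 34, - 5/2,4, 11.07,25 , 41,93]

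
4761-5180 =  - 419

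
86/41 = 86/41 = 2.10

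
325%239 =86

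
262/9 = 29 + 1/9  =  29.11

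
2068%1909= 159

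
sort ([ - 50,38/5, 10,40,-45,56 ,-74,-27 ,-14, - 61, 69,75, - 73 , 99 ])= [ - 74,-73, - 61,-50, -45, - 27, -14,  38/5, 10,40, 56,69 , 75,99]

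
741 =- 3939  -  -4680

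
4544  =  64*71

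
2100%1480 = 620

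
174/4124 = 87/2062 = 0.04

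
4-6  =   - 2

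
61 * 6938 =423218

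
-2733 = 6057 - 8790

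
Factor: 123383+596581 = 2^2 *3^2*7^1*2857^1 = 719964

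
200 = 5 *40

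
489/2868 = 163/956 =0.17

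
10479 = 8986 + 1493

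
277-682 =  - 405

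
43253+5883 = 49136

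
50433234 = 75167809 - 24734575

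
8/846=4/423 = 0.01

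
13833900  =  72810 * 190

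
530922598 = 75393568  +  455529030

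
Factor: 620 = 2^2*5^1* 31^1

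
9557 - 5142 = 4415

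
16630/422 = 8315/211  =  39.41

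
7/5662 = 7/5662 = 0.00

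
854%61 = 0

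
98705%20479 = 16789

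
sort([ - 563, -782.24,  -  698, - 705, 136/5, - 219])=[ - 782.24, - 705, - 698, - 563,  -  219,136/5 ] 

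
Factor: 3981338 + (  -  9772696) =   -  5791358 = - 2^1*29^1*31^1*3221^1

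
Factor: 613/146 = 2^( - 1)*73^( -1)* 613^1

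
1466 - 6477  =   - 5011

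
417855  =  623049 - 205194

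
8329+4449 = 12778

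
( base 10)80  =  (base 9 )88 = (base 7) 143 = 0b1010000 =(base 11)73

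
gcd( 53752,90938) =2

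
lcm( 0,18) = 0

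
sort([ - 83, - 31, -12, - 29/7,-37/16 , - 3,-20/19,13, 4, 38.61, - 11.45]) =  [ - 83, - 31, - 12,-11.45, - 29/7,- 3 ,  -  37/16,-20/19, 4,13,38.61] 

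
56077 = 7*8011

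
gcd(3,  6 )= 3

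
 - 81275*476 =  - 38686900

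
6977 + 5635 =12612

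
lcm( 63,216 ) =1512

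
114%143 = 114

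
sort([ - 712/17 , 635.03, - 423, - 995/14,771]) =[ - 423, - 995/14,  -  712/17,635.03,771 ]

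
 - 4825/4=-4825/4 = - 1206.25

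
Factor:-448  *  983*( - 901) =2^6*7^1*17^1*53^1* 983^1 = 396785984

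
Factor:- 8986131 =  - 3^2*7^1*11^1*12967^1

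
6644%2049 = 497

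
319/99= 29/9 = 3.22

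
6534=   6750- 216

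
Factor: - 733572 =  - 2^2*3^2 * 7^1*41^1*71^1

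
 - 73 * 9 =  - 657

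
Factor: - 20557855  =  -5^1*83^1*49537^1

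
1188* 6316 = 7503408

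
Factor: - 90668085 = -3^1*5^1*67^1*90217^1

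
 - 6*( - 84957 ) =509742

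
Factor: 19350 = 2^1*3^2*5^2 * 43^1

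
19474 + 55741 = 75215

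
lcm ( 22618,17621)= 1515406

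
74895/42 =1783 + 3/14 =1783.21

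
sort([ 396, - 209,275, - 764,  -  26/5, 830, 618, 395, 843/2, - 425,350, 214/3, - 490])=[-764,-490, - 425  , - 209, - 26/5, 214/3,275,  350, 395, 396, 843/2, 618,830 ] 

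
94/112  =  47/56=0.84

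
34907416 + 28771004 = 63678420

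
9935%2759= 1658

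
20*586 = 11720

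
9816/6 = 1636 = 1636.00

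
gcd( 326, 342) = 2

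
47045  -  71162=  - 24117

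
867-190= 677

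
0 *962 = 0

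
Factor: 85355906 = 2^1*113^1*377681^1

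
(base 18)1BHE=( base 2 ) 10010111110100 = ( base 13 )4565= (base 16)25F4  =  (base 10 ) 9716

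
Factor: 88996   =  2^2*19^1*1171^1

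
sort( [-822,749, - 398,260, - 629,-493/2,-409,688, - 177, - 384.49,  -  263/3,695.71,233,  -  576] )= [ -822,-629, - 576,-409, - 398, - 384.49, - 493/2, - 177, - 263/3,233,260, 688, 695.71,749]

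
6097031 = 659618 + 5437413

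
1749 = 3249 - 1500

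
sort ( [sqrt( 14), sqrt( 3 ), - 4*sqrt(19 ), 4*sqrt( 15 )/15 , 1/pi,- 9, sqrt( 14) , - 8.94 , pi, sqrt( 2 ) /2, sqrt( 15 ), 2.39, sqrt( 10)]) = [ - 4* sqrt(19), - 9, - 8.94, 1/pi, sqrt (2)/2, 4*sqrt(15 )/15, sqrt( 3 ),2.39,  pi, sqrt( 10), sqrt( 14),sqrt( 14),sqrt(15 )]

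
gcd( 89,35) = 1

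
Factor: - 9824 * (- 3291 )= 32330784=2^5*3^1 *307^1 * 1097^1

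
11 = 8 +3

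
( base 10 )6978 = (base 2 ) 1101101000010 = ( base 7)26226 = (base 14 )2786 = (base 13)323A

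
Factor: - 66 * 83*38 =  - 2^2*3^1*11^1*19^1*83^1 = - 208164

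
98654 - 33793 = 64861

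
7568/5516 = 1892/1379 = 1.37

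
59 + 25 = 84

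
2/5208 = 1/2604  =  0.00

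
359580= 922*390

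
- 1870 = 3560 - 5430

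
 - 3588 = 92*( - 39 ) 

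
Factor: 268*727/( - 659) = -194836/659 = - 2^2 *67^1*659^( - 1)*727^1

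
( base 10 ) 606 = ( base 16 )25E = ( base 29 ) kq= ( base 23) 138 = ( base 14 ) 314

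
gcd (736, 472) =8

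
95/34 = 95/34=   2.79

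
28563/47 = 607 + 34/47 = 607.72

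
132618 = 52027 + 80591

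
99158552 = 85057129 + 14101423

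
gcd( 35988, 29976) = 12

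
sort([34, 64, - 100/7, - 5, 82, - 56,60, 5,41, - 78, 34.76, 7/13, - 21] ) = [ - 78,  -  56, - 21 , - 100/7, - 5, 7/13, 5, 34, 34.76,41,60 , 64,82 ] 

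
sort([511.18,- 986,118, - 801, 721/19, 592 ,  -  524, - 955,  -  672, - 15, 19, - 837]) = [ - 986, - 955, - 837, - 801 , - 672, - 524 , - 15, 19, 721/19, 118, 511.18,592 ] 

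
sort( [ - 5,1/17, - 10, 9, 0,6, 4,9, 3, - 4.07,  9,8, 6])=[ - 10, - 5 , - 4.07,0,1/17,3, 4,6,6,8,9, 9,9 ] 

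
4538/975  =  4538/975 = 4.65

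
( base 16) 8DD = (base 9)3101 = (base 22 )4F3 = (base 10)2269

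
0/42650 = 0 = 0.00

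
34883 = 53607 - 18724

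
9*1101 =9909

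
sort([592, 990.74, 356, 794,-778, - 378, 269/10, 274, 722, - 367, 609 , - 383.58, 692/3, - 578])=[-778 ,-578,-383.58, - 378, - 367, 269/10 , 692/3, 274, 356, 592, 609, 722 , 794, 990.74]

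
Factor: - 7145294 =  - 2^1*13^1*199^1*1381^1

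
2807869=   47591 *59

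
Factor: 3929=3929^1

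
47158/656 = 23579/328 = 71.89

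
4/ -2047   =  -1 + 2043/2047 = - 0.00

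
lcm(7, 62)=434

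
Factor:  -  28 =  -2^2 * 7^1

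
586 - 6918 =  - 6332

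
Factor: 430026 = 2^1*3^1*71671^1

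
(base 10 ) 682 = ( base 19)1GH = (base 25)127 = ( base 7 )1663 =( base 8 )1252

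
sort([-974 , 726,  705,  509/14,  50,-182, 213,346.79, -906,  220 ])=[ - 974, - 906, - 182,  509/14,50, 213, 220,  346.79,705,726]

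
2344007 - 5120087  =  -2776080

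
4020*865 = 3477300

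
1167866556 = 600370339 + 567496217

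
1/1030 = 1/1030 = 0.00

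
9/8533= 9/8533  =  0.00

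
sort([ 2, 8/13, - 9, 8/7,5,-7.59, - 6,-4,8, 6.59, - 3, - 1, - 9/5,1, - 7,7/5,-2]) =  [ - 9,  -  7.59,-7 , - 6 , - 4,-3, - 2,- 9/5, - 1 , 8/13, 1, 8/7,7/5, 2, 5 , 6.59,8]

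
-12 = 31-43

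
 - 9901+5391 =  - 4510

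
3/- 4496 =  - 1  +  4493/4496 = -0.00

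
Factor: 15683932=2^2*11^1*356453^1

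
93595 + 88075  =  181670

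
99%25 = 24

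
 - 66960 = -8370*8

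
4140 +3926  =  8066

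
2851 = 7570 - 4719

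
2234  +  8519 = 10753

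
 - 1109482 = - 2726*407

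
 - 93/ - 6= 31/2   =  15.50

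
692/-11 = - 63 + 1/11 = - 62.91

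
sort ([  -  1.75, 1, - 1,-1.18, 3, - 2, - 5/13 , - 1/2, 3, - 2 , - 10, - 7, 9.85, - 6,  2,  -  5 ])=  [-10, - 7,-6, - 5, - 2, - 2, - 1.75, - 1.18 , - 1, - 1/2, - 5/13, 1,2, 3, 3,9.85 ] 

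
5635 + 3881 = 9516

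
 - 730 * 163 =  - 118990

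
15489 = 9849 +5640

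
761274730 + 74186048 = 835460778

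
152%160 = 152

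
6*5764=34584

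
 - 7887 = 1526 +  - 9413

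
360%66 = 30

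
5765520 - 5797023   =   - 31503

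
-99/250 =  - 1 + 151/250 = - 0.40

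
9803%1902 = 293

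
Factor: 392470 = 2^1 * 5^1 * 13^1*3019^1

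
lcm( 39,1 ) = 39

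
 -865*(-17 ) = 14705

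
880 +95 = 975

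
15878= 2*7939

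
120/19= 6 + 6/19=6.32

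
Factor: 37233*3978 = 148112874 = 2^1*3^5*7^1*13^1* 17^1*197^1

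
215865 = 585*369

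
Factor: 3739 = 3739^1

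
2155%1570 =585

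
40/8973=40/8973 = 0.00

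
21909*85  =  1862265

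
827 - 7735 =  - 6908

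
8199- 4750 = 3449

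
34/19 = 34/19 = 1.79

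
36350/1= 36350 = 36350.00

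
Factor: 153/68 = 2^ ( - 2) * 3^2  =  9/4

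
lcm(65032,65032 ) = 65032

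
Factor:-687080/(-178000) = 2^(-1 )*5^( - 2) * 193^1 = 193/50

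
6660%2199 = 63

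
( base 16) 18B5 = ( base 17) 14f1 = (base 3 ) 22200021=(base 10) 6325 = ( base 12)37B1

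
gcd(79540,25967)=1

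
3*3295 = 9885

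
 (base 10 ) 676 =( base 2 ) 1010100100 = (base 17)25D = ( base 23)169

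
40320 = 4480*9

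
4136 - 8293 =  - 4157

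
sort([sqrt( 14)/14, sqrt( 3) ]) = [sqrt(14)/14,sqrt(3)] 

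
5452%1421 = 1189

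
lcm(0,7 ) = 0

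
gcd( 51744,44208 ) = 48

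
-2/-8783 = 2/8783 = 0.00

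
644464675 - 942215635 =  - 297750960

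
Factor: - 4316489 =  - 4316489^1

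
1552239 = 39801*39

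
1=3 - 2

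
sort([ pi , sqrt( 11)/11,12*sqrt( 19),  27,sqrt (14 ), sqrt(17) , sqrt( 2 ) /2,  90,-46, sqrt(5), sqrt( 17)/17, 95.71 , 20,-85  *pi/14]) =[-46,  -  85*pi/14,sqrt(17) /17,sqrt ( 11 ) /11 , sqrt(2 ) /2,sqrt(5), pi, sqrt ( 14), sqrt(17),  20,27, 12*sqrt (19) , 90,95.71] 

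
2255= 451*5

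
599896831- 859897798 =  - 260000967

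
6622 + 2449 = 9071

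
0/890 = 0 = 0.00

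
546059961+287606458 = 833666419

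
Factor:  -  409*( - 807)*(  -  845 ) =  -3^1 * 5^1*13^2*269^1*409^1 = - 278903235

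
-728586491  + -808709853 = -1537296344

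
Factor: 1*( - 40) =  - 2^3*5^1  =  -40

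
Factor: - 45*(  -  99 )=3^4*5^1 * 11^1  =  4455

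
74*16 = 1184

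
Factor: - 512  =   - 2^9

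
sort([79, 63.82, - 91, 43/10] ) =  [-91, 43/10,63.82, 79 ]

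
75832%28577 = 18678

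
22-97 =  - 75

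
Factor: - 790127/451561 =-11^(-1)*13^1*41051^ (  -  1 )*60779^1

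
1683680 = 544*3095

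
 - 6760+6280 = -480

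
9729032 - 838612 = 8890420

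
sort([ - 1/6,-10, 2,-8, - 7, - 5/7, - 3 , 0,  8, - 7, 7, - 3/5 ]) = [-10,-8,-7,-7, - 3, - 5/7, - 3/5,-1/6, 0,2 , 7, 8] 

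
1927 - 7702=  - 5775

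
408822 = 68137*6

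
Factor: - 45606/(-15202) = 3^1 = 3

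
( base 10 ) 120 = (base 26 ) 4G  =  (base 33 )3L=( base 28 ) 48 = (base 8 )170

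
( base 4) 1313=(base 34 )3h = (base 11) a9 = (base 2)1110111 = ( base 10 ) 119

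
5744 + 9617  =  15361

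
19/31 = 19/31 = 0.61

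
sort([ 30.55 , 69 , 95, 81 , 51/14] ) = [ 51/14, 30.55,69,81 , 95] 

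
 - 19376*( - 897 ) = 17380272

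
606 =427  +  179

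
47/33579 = 47/33579 = 0.00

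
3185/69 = 46+11/69 = 46.16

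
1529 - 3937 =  - 2408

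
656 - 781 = -125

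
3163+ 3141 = 6304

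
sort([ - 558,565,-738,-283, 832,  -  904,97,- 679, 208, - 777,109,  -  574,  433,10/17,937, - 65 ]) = [ -904, - 777,-738,-679, - 574,-558, - 283, - 65, 10/17, 97,109, 208, 433  ,  565,832,937 ]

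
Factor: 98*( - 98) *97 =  - 2^2 * 7^4 * 97^1 = - 931588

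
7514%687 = 644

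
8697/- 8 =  - 8697/8 = - 1087.12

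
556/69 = 556/69 = 8.06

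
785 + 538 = 1323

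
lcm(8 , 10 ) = 40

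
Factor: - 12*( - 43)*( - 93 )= -2^2*3^2*31^1*43^1 = - 47988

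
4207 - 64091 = - 59884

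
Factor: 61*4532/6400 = 2^( - 6 )*5^( - 2 )*11^1*61^1*103^1 = 69113/1600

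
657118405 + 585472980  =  1242591385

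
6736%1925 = 961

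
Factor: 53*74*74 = 290228 = 2^2* 37^2*53^1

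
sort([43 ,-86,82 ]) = [-86, 43,  82 ]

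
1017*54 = 54918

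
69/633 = 23/211 =0.11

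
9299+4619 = 13918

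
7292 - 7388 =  - 96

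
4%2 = 0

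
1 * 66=66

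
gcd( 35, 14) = 7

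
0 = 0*261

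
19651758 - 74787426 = - 55135668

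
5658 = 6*943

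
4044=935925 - 931881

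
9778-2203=7575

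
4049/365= 11  +  34/365 = 11.09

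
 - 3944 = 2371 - 6315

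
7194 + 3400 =10594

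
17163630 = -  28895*( - 594 ) 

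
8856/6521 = 8856/6521  =  1.36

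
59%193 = 59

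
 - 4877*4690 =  - 22873130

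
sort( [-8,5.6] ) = [ - 8,  5.6]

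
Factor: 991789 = 53^1 * 18713^1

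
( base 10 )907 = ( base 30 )107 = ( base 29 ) 128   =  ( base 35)pw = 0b1110001011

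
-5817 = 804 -6621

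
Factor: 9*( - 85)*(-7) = 3^2*5^1*7^1*17^1 = 5355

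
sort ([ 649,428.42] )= [ 428.42 , 649] 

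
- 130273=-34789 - 95484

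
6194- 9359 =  - 3165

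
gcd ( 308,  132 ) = 44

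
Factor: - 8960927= - 1741^1*5147^1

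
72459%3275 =409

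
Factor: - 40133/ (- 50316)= 2^( - 2 )*3^(-1)*7^( -1)*67^1 = 67/84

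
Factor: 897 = 3^1*13^1* 23^1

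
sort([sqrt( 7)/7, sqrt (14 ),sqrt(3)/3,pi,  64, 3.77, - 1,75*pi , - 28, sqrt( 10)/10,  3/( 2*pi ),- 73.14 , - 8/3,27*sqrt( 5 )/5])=[ - 73.14,  -  28, - 8/3, - 1,  sqrt(10)/10,sqrt (7 ) /7 , 3/( 2*pi), sqrt(3 ) /3,pi , sqrt(14),  3.77, 27 * sqrt( 5)/5,64,  75 * pi ] 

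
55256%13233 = 2324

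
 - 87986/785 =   -  113 + 719/785= - 112.08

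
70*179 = 12530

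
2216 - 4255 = -2039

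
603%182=57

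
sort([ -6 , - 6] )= [ - 6, - 6 ]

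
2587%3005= 2587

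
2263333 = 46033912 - 43770579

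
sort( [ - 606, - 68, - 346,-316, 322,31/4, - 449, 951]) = [ - 606, - 449, - 346,  -  316, - 68, 31/4,322,951]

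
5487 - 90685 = -85198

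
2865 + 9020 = 11885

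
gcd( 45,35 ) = 5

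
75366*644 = 48535704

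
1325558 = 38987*34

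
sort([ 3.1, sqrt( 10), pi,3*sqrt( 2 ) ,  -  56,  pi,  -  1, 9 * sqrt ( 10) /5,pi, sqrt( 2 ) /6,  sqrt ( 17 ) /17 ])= [-56, -1,sqrt( 2 )/6 , sqrt (17)/17 , 3.1, pi , pi, pi,  sqrt( 10) , 3*sqrt ( 2),9*sqrt(10) /5 ]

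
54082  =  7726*7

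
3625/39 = 92+37/39 = 92.95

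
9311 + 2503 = 11814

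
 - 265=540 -805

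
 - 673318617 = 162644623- 835963240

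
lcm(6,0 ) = 0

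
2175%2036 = 139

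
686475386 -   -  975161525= 1661636911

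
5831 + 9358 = 15189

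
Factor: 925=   5^2*37^1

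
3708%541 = 462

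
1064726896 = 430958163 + 633768733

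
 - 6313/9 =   -  702+5/9 = - 701.44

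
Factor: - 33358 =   -  2^1*13^1 * 1283^1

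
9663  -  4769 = 4894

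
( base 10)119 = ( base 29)43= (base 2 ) 1110111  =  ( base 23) 54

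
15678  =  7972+7706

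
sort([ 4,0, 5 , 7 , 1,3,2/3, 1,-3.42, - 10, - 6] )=[ - 10, - 6,- 3.42, 0,2/3,1,  1, 3,4,5,7] 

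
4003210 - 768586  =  3234624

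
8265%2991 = 2283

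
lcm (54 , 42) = 378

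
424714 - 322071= 102643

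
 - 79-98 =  - 177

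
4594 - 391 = 4203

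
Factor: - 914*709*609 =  -394647834 = - 2^1*3^1*7^1 * 29^1*457^1*709^1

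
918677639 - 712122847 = 206554792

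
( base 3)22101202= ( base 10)6122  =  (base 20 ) F62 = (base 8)13752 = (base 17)1432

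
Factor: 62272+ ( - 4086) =58186 = 2^1*47^1 * 619^1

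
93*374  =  34782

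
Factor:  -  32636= -2^2 * 41^1*199^1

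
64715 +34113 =98828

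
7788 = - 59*(  -  132 )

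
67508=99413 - 31905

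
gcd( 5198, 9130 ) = 2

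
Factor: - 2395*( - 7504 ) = 2^4*5^1 * 7^1*67^1*479^1 = 17972080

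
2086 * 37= 77182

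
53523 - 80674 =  - 27151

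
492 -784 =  - 292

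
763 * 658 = 502054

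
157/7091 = 157/7091 = 0.02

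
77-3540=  - 3463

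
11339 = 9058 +2281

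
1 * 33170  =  33170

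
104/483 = 104/483= 0.22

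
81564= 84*971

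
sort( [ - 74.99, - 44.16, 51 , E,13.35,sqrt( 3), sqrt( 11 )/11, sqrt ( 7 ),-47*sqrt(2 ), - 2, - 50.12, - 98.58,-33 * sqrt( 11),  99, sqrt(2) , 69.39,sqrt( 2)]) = [- 33*sqrt(11), - 98.58, - 74.99, - 47*sqrt(2 ), - 50.12,-44.16, - 2, sqrt( 11 )/11, sqrt ( 2), sqrt(2), sqrt(3 ), sqrt( 7), E,  13.35, 51,69.39,99]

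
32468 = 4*8117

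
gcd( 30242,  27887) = 1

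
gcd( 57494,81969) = 89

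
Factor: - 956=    - 2^2*239^1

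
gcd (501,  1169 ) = 167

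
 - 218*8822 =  - 1923196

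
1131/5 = 1131/5 = 226.20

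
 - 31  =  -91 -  - 60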